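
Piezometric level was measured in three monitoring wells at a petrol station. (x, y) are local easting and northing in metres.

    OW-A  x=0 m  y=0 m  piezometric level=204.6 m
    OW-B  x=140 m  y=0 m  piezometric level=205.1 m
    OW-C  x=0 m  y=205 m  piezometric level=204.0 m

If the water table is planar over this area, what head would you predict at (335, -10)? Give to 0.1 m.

∂h/∂x = (205.1 − 204.6) / (140 − 0) = +0.003571
∂h/∂y = (204.0 − 204.6) / (205 − 0) = -0.002927
h(335, -10) = 204.6 + (+0.003571)·(335) + (-0.002927)·(-10) = 204.6 +1.196 +0.029 = 205.826 m.

205.8 m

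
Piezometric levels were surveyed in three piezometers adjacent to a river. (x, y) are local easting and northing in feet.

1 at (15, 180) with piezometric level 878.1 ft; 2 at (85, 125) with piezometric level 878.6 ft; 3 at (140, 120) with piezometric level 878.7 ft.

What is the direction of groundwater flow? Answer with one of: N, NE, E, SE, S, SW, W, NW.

N

Differences from 1: to 2 (Δx, Δy, Δh) = (70, -55, +0.5); to 3 = (125, -60, +0.6).
Solve a·Δx + b·Δy = Δh: det = 70·(-60) − 125·(-55) = 2675.
∂h/∂x = [(+0.5)·(-60) − (+0.6)·(-55)] / 2675 = +0.001121
∂h/∂y = [70·(+0.6) − 125·(+0.5)] / 2675 = -0.007664
Flow = −∇h = (-0.001121 east, +0.007664 north), which points north.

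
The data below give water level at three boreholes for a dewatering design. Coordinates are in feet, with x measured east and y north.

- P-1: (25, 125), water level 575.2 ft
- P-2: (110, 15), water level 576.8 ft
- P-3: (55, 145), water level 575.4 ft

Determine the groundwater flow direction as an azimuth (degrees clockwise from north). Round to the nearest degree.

With h = a·x + b·y + c and P-1 as origin, the differences give:
  85·a + (-110)·b = +1.6
  30·a + 20·b = +0.2
Eliminate b (×20 and ×(-110), subtract): 5000·a = 54.00 → a = ∂h/∂x = +0.01080
Back-substitute: b = ∂h/∂y = -0.006200.
Flow direction (−∇h) has components (-0.01080 E, +0.006200 N).
Azimuth = atan2(E, N) = atan2(-0.01080, +0.006200) = 299.9° ≈ 300°.

300°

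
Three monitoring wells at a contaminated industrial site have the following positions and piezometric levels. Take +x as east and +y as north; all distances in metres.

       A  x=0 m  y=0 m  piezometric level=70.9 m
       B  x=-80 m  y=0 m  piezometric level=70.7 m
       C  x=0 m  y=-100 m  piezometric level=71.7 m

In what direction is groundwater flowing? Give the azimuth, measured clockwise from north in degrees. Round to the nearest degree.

∂h/∂x = (70.7 − 70.9) / (-80 − 0) = +0.002500
∂h/∂y = (71.7 − 70.9) / (-100 − 0) = -0.008000
Flow direction (−∇h) has components (-0.002500 E, +0.008000 N).
Azimuth = atan2(E, N) = atan2(-0.002500, +0.008000) = 342.6° ≈ 343°.

343°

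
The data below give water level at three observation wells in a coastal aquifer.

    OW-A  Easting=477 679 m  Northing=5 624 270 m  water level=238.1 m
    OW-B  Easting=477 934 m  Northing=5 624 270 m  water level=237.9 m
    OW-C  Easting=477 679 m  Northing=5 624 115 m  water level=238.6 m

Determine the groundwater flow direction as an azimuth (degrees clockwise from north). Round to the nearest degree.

∂h/∂x = (237.9 − 238.1) / (477934 − 477679) = -0.0007843
∂h/∂y = (238.6 − 238.1) / (5624115 − 5624270) = -0.003226
Flow direction (−∇h) has components (+0.0007843 E, +0.003226 N).
Azimuth = atan2(E, N) = atan2(+0.0007843, +0.003226) = 13.7° ≈ 014°.

014°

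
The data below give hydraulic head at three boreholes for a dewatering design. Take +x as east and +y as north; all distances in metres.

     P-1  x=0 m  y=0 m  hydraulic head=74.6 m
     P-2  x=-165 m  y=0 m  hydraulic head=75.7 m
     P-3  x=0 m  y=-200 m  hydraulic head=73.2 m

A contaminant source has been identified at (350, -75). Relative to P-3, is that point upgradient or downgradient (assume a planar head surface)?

∂h/∂x = (75.7 − 74.6) / (-165 − 0) = -0.006667
∂h/∂y = (73.2 − 74.6) / (-200 − 0) = +0.007000
Head at (350, -75) = 74.6 + (-0.006667)·(350) + (+0.007000)·(-75) = 71.74 m.
That is lower than the 73.2 m at P-3, so the point is downgradient.

downgradient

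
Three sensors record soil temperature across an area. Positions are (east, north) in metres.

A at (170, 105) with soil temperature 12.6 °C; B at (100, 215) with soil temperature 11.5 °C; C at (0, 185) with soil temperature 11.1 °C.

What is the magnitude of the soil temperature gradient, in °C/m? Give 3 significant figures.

Taking A as reference: B−A = (-70, 110, -1.1); C−A = (-170, 80, -1.5).
Determinant of the coordinate differences = (-70)·80 − (-170)·110 = 13100.
∂T/∂x = [(-1.1)·80 − (-1.5)·110] / 13100 = +0.005878
∂T/∂y = [(-70)·(-1.5) − (-170)·(-1.1)] / 13100 = -0.006260
|∇f| = √(0.005878² + -0.006260²) = 0.008587 °C/m

0.00859 °C/m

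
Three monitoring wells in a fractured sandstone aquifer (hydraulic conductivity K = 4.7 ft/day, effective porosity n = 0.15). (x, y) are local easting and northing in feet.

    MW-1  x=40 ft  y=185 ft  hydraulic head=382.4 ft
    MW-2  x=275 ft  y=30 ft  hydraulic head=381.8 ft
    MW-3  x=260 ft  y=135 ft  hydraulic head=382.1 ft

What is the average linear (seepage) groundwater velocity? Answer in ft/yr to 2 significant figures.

33 ft/yr

Taking MW-1 as reference: MW-2−MW-1 = (235, -155, -0.6); MW-3−MW-1 = (220, -50, -0.3).
Solve a·Δx + b·Δy = Δh: det = 235·(-50) − 220·(-155) = 22350.
∂h/∂x = [(-0.6)·(-50) − (-0.3)·(-155)] / 22350 = -0.0007383
∂h/∂y = [235·(-0.3) − 220·(-0.6)] / 22350 = +0.002752
|∇h| = √(-0.0007383² + 0.002752²) = 0.002849
Seepage velocity v = K·i/n = 4.7 × 0.002849 / 0.15 = 0.08927 ft/day = 32.61 ft/yr.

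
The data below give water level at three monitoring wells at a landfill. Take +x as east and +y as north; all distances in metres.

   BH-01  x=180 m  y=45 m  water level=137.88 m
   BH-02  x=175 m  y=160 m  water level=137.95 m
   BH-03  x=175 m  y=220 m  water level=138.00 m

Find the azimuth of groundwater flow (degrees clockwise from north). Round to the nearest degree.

With h = a·x + b·y + c and BH-01 as origin, the differences give:
  (-5)·a + 115·b = +0.07
  (-5)·a + 175·b = +0.12
Eliminate b (×175 and ×115, subtract): -300·a = -1.550 → a = ∂h/∂x = +0.005167
Back-substitute: b = ∂h/∂y = +0.0008333.
Flow direction (−∇h) has components (-0.005167 E, -0.0008333 N).
Azimuth = atan2(E, N) = atan2(-0.005167, -0.0008333) = 260.8° ≈ 261°.

261°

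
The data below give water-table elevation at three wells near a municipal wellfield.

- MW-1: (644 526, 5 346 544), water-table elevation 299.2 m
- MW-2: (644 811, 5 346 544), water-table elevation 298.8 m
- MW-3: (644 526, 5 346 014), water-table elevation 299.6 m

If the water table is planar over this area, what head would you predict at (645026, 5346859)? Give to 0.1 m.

298.3 m

∂h/∂x = (298.8 − 299.2) / (644811 − 644526) = -0.001404
∂h/∂y = (299.6 − 299.2) / (5346014 − 5346544) = -0.0007547
h(645026, 5346859) = 299.2 + (-0.001404)·(500) + (-0.0007547)·(315) = 299.2 -0.702 -0.238 = 298.261 m.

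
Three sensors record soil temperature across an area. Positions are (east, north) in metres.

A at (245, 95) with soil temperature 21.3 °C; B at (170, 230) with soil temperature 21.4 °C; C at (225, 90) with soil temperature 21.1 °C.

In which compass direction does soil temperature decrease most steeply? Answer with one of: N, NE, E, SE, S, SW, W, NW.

Taking A as reference: B−A = (-75, 135, +0.1); C−A = (-20, -5, -0.2).
Solve a·Δx + b·Δy = ΔT: det = (-75)·(-5) − (-20)·135 = 3075.
∂T/∂x = [(+0.1)·(-5) − (-0.2)·135] / 3075 = +0.008618
∂T/∂y = [(-75)·(-0.2) − (-20)·(+0.1)] / 3075 = +0.005528
Steepest decrease is along −∇f = (-0.008618 E, -0.005528 N) → southwest.

SW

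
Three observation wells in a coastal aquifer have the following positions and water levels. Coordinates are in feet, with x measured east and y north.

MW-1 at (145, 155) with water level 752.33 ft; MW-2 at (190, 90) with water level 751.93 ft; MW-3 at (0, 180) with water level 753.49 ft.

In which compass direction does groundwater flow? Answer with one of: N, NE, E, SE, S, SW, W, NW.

Taking MW-1 as reference: MW-2−MW-1 = (45, -65, -0.40); MW-3−MW-1 = (-145, 25, +1.16).
Determinant of the coordinate differences = 45·25 − (-145)·(-65) = -8300.
∂h/∂x = [(-0.40)·25 − (+1.16)·(-65)] / -8300 = -0.007880
∂h/∂y = [45·(+1.16) − (-145)·(-0.40)] / -8300 = +0.0006988
Flow = −∇h = (+0.007880 east, -0.0006988 north), which points east.

E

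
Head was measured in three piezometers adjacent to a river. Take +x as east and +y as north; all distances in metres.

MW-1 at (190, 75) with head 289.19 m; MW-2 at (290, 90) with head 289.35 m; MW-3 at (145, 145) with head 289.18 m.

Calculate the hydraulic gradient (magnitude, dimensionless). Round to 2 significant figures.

Taking MW-1 as reference: MW-2−MW-1 = (100, 15, +0.16); MW-3−MW-1 = (-45, 70, -0.01).
Determinant of the coordinate differences = 100·70 − (-45)·15 = 7675.
∂h/∂x = [(+0.16)·70 − (-0.01)·15] / 7675 = +0.001479
∂h/∂y = [100·(-0.01) − (-45)·(+0.16)] / 7675 = +0.0008078
|∇h| = √(0.001479² + 0.0008078²) = 0.001685

0.0017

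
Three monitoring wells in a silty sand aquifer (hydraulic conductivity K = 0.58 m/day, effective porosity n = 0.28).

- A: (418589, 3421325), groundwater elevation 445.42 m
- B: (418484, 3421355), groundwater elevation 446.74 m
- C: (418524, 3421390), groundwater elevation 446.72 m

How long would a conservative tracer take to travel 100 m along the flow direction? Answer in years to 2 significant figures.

9.3 years

With h = a·x + b·y + c and A as origin, the differences give:
  (-105)·a + 30·b = +1.32
  (-65)·a + 65·b = +1.30
Eliminate b (×65 and ×30, subtract): -4875·a = 46.800 → a = ∂h/∂x = -0.009600
Back-substitute: b = ∂h/∂y = +0.01040.
|∇h| = √(-0.009600² + 0.01040²) = 0.01415
Seepage velocity v = K·i/n = 0.58 × 0.01415 / 0.28 = 0.02931 m/day.
t = 100 / 0.02931 = 3412 days = 9.34 years.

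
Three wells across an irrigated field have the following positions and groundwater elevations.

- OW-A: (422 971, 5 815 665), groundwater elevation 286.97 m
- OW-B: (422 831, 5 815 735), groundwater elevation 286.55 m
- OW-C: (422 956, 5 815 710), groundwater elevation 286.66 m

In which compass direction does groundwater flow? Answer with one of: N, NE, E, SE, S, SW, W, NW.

Taking OW-A as reference: OW-B−OW-A = (-140, 70, -0.42); OW-C−OW-A = (-15, 45, -0.31).
Solve a·Δx + b·Δy = Δh: det = (-140)·45 − (-15)·70 = -5250.
∂h/∂x = [(-0.42)·45 − (-0.31)·70] / -5250 = -0.0005333
∂h/∂y = [(-140)·(-0.31) − (-15)·(-0.42)] / -5250 = -0.007067
Flow = −∇h = (+0.0005333 east, +0.007067 north), which points north.

N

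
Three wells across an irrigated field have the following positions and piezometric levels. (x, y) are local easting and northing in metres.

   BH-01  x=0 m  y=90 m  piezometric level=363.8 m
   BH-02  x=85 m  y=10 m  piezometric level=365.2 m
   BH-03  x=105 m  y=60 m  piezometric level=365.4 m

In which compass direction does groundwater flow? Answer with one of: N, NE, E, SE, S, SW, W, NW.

W

Taking BH-01 as reference: BH-02−BH-01 = (85, -80, +1.4); BH-03−BH-01 = (105, -30, +1.6).
Determinant of the coordinate differences = 85·(-30) − 105·(-80) = 5850.
∂h/∂x = [(+1.4)·(-30) − (+1.6)·(-80)] / 5850 = +0.01470
∂h/∂y = [85·(+1.6) − 105·(+1.4)] / 5850 = -0.001880
Flow = −∇h = (-0.01470 east, +0.001880 north), which points west.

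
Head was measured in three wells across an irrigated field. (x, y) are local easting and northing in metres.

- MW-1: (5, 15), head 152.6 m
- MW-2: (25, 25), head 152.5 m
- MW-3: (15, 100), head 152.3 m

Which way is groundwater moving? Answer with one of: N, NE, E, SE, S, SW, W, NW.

Differences from MW-1: to MW-2 (Δx, Δy, Δh) = (20, 10, -0.1); to MW-3 = (10, 85, -0.3).
Determinant of the coordinate differences = 20·85 − 10·10 = 1600.
∂h/∂x = [(-0.1)·85 − (-0.3)·10] / 1600 = -0.003437
∂h/∂y = [20·(-0.3) − 10·(-0.1)] / 1600 = -0.003125
Flow = −∇h = (+0.003437 east, +0.003125 north), which points northeast.

NE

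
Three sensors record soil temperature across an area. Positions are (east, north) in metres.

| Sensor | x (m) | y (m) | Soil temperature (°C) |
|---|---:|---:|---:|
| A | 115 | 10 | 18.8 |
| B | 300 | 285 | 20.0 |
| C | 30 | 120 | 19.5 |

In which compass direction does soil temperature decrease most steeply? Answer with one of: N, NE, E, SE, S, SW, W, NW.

S

Taking A as reference: B−A = (185, 275, +1.2); C−A = (-85, 110, +0.7).
Solve a·Δx + b·Δy = ΔT: det = 185·110 − (-85)·275 = 43725.
∂T/∂x = [(+1.2)·110 − (+0.7)·275] / 43725 = -0.001384
∂T/∂y = [185·(+0.7) − (-85)·(+1.2)] / 43725 = +0.005294
Steepest decrease is along −∇f = (+0.001384 E, -0.005294 N) → south.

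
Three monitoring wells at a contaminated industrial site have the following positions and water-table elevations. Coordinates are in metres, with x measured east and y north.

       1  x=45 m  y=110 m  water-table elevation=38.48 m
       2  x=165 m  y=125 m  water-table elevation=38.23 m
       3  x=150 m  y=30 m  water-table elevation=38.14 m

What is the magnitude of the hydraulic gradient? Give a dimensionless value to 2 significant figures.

0.0026

With h = a·x + b·y + c and 1 as origin, the differences give:
  120·a + 15·b = -0.25
  105·a + (-80)·b = -0.34
Eliminate b (×(-80) and ×15, subtract): -11175·a = 25.100 → a = ∂h/∂x = -0.002246
Back-substitute: b = ∂h/∂y = +0.001302.
|∇h| = √(-0.002246² + 0.001302²) = 0.002596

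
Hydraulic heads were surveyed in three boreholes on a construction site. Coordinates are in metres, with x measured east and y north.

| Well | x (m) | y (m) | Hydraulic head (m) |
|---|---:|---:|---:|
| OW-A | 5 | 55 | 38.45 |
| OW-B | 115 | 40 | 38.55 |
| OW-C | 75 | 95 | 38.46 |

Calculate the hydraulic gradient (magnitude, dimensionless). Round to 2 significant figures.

Differences from OW-A: to OW-B (Δx, Δy, Δh) = (110, -15, +0.10); to OW-C = (70, 40, +0.01).
Determinant of the coordinate differences = 110·40 − 70·(-15) = 5450.
∂h/∂x = [(+0.10)·40 − (+0.01)·(-15)] / 5450 = +0.0007615
∂h/∂y = [110·(+0.01) − 70·(+0.10)] / 5450 = -0.001083
|∇h| = √(0.0007615² + -0.001083²) = 0.001324

0.0013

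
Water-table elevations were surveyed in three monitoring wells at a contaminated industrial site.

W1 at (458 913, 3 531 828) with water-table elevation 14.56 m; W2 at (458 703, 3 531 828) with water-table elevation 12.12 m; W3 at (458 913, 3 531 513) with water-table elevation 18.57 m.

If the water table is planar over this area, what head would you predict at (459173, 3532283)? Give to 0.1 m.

∂h/∂x = (12.12 − 14.56) / (458703 − 458913) = +0.01162
∂h/∂y = (18.57 − 14.56) / (3531513 − 3531828) = -0.01273
h(459173, 3532283) = 14.56 + (+0.01162)·(260) + (-0.01273)·(455) = 14.56 +3.021 -5.792 = 11.789 m.

11.8 m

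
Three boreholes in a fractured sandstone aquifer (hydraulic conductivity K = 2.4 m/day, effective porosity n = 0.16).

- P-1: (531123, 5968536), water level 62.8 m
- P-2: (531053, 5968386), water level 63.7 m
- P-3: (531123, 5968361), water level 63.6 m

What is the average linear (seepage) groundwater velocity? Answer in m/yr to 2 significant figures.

Taking P-1 as reference: P-2−P-1 = (-70, -150, +0.9); P-3−P-1 = (0, -175, +0.8).
Solve a·Δx + b·Δy = Δh: det = (-70)·(-175) − 0·(-150) = 12250.
∂h/∂x = [(+0.9)·(-175) − (+0.8)·(-150)] / 12250 = -0.003061
∂h/∂y = [(-70)·(+0.8) − 0·(+0.9)] / 12250 = -0.004571
|∇h| = √(-0.003061² + -0.004571²) = 0.005501
Seepage velocity v = K·i/n = 2.4 × 0.005501 / 0.16 = 0.08251 m/day = 30.14 m/yr.

30 m/yr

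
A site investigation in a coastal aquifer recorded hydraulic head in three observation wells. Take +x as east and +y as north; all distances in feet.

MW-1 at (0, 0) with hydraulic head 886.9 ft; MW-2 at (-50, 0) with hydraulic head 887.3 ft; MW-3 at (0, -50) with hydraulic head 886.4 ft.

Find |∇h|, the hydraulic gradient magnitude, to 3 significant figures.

∂h/∂x = (887.3 − 886.9) / (-50 − 0) = -0.008000
∂h/∂y = (886.4 − 886.9) / (-50 − 0) = +0.01000
|∇h| = √(-0.008000² + 0.01000²) = 0.01281

0.0128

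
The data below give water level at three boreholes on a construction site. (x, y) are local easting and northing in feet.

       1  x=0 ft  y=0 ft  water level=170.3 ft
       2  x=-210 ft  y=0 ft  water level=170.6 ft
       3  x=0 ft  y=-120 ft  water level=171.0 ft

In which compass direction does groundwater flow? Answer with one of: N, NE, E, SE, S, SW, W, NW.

N

∂h/∂x = (170.6 − 170.3) / (-210 − 0) = -0.001429
∂h/∂y = (171.0 − 170.3) / (-120 − 0) = -0.005833
Flow = −∇h = (+0.001429 east, +0.005833 north), which points north.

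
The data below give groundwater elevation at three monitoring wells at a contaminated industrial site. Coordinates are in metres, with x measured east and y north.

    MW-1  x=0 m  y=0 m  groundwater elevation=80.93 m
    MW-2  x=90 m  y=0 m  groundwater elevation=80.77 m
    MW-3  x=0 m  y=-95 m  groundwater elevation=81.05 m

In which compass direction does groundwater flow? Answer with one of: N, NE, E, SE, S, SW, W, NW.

NE

∂h/∂x = (80.77 − 80.93) / (90 − 0) = -0.001778
∂h/∂y = (81.05 − 80.93) / (-95 − 0) = -0.001263
Flow = −∇h = (+0.001778 east, +0.001263 north), which points northeast.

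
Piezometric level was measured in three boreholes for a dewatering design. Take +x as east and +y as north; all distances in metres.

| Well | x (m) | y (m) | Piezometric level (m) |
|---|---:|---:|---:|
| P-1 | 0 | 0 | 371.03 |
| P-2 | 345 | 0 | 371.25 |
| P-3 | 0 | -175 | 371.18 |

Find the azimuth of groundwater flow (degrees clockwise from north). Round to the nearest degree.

323°

∂h/∂x = (371.25 − 371.03) / (345 − 0) = +0.0006377
∂h/∂y = (371.18 − 371.03) / (-175 − 0) = -0.0008571
Flow direction (−∇h) has components (-0.0006377 E, +0.0008571 N).
Azimuth = atan2(E, N) = atan2(-0.0006377, +0.0008571) = 323.4° ≈ 323°.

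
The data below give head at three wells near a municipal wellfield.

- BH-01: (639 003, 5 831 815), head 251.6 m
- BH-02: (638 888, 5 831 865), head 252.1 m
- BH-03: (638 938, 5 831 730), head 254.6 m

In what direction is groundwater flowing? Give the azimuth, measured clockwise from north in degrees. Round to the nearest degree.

With h = a·x + b·y + c and BH-01 as origin, the differences give:
  (-115)·a + 50·b = +0.5
  (-65)·a + (-85)·b = +3.0
Eliminate b (×(-85) and ×50, subtract): 13025·a = -192.50 → a = ∂h/∂x = -0.01478
Back-substitute: b = ∂h/∂y = -0.02399.
Flow direction (−∇h) has components (+0.01478 E, +0.02399 N).
Azimuth = atan2(E, N) = atan2(+0.01478, +0.02399) = 31.6° ≈ 032°.

032°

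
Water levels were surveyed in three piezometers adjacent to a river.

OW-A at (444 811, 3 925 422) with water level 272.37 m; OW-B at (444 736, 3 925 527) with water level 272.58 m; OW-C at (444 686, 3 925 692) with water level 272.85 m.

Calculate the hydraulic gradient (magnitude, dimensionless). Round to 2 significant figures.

0.0016

Three-point gradient (reference OW-A): Δ to OW-B = (-75, 105, +0.21), Δ to OW-C = (-125, 270, +0.48).
∂h/∂x = -0.0008842, ∂h/∂y = +0.001368 (det = -7125).
|∇h| = √(-0.0008842² + 0.001368²) = 0.001629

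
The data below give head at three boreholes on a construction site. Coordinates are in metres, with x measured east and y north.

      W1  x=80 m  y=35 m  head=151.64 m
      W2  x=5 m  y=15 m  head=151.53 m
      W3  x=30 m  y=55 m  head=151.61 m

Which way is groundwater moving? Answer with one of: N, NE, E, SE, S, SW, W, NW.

SW

Differences from W1: to W2 (Δx, Δy, Δh) = (-75, -20, -0.11); to W3 = (-50, 20, -0.03).
Solve a·Δx + b·Δy = Δh: det = (-75)·20 − (-50)·(-20) = -2500.
∂h/∂x = [(-0.11)·20 − (-0.03)·(-20)] / -2500 = +0.001120
∂h/∂y = [(-75)·(-0.03) − (-50)·(-0.11)] / -2500 = +0.001300
Flow = −∇h = (-0.001120 east, -0.001300 north), which points southwest.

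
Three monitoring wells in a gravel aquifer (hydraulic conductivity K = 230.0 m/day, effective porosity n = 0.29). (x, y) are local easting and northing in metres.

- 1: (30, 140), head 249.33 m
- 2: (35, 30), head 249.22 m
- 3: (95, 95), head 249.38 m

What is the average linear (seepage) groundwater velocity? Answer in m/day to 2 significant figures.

Differences from 1: to 2 (Δx, Δy, Δh) = (5, -110, -0.11); to 3 = (65, -45, +0.05).
Determinant of the coordinate differences = 5·(-45) − 65·(-110) = 6925.
∂h/∂x = [(-0.11)·(-45) − (+0.05)·(-110)] / 6925 = +0.001509
∂h/∂y = [5·(+0.05) − 65·(-0.11)] / 6925 = +0.001069
|∇h| = √(0.001509² + 0.001069²) = 0.001849
Seepage velocity v = K·i/n = 230.0 × 0.001849 / 0.29 = 1.466 m/day.

1.5 m/day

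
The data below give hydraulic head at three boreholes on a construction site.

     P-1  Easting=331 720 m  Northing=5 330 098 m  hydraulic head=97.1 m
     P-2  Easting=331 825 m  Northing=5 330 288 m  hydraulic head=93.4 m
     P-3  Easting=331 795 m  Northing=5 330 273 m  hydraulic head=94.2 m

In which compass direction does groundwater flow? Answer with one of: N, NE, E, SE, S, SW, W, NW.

Taking P-1 as reference: P-2−P-1 = (105, 190, -3.7); P-3−P-1 = (75, 175, -2.9).
Solve a·Δx + b·Δy = Δh: det = 105·175 − 75·190 = 4125.
∂h/∂x = [(-3.7)·175 − (-2.9)·190] / 4125 = -0.02339
∂h/∂y = [105·(-2.9) − 75·(-3.7)] / 4125 = -0.006545
Flow = −∇h = (+0.02339 east, +0.006545 north), which points east.

E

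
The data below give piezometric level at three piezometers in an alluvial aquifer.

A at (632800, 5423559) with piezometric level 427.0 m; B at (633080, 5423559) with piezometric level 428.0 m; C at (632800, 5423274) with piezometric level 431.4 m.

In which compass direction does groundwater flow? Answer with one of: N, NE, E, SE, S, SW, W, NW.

N

∂h/∂x = (428.0 − 427.0) / (633080 − 632800) = +0.003571
∂h/∂y = (431.4 − 427.0) / (5423274 − 5423559) = -0.01544
Flow = −∇h = (-0.003571 east, +0.01544 north), which points north.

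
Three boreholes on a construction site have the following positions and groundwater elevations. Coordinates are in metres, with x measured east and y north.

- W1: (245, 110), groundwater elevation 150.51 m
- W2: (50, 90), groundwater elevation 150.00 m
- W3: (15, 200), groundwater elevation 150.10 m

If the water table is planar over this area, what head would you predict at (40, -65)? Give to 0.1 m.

149.7 m

Differences from W1: to W2 (Δx, Δy, Δh) = (-195, -20, -0.51); to W3 = (-230, 90, -0.41).
Determinant of the coordinate differences = (-195)·90 − (-230)·(-20) = -22150.
∂h/∂x = [(-0.51)·90 − (-0.41)·(-20)] / -22150 = +0.002442
∂h/∂y = [(-195)·(-0.41) − (-230)·(-0.51)] / -22150 = +0.001686
h(40, -65) = 150.51 + (+0.002442)·(-205) + (+0.001686)·(-175) = 150.51 -0.501 -0.295 = 149.714 m.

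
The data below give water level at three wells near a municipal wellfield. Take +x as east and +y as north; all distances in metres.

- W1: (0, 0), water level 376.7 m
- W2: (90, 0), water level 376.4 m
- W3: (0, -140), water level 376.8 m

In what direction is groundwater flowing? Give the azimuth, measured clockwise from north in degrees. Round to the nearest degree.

∂h/∂x = (376.4 − 376.7) / (90 − 0) = -0.003333
∂h/∂y = (376.8 − 376.7) / (-140 − 0) = -0.0007143
Flow direction (−∇h) has components (+0.003333 E, +0.0007143 N).
Azimuth = atan2(E, N) = atan2(+0.003333, +0.0007143) = 77.9° ≈ 078°.

078°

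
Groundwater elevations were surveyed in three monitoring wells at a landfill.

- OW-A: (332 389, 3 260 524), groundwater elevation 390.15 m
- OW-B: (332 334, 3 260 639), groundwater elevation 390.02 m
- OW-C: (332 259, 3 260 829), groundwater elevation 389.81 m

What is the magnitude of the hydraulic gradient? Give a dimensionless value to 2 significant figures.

Taking OW-A as reference: OW-B−OW-A = (-55, 115, -0.13); OW-C−OW-A = (-130, 305, -0.34).
Determinant of the coordinate differences = (-55)·305 − (-130)·115 = -1825.
∂h/∂x = [(-0.13)·305 − (-0.34)·115] / -1825 = +0.0003014
∂h/∂y = [(-55)·(-0.34) − (-130)·(-0.13)] / -1825 = -0.0009863
|∇h| = √(0.0003014² + -0.0009863²) = 0.001031

0.0010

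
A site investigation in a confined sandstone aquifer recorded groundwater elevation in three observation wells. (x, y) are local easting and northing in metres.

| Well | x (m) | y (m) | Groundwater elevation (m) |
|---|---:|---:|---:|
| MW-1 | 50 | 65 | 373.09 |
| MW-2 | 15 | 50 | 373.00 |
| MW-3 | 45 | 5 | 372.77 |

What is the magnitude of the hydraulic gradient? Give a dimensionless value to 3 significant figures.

Differences from MW-1: to MW-2 (Δx, Δy, Δh) = (-35, -15, -0.09); to MW-3 = (-5, -60, -0.32).
Solve a·Δx + b·Δy = Δh: det = (-35)·(-60) − (-5)·(-15) = 2025.
∂h/∂x = [(-0.09)·(-60) − (-0.32)·(-15)] / 2025 = +0.0002963
∂h/∂y = [(-35)·(-0.32) − (-5)·(-0.09)] / 2025 = +0.005309
|∇h| = √(0.0002963² + 0.005309²) = 0.005317

0.00532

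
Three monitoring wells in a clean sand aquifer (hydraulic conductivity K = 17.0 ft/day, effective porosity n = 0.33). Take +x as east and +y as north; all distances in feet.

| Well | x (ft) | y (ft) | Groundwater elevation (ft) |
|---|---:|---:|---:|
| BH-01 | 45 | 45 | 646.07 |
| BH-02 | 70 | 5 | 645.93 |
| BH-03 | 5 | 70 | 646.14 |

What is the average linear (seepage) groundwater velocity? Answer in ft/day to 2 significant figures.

Taking BH-01 as reference: BH-02−BH-01 = (25, -40, -0.14); BH-03−BH-01 = (-40, 25, +0.07).
Solve a·Δx + b·Δy = Δh: det = 25·25 − (-40)·(-40) = -975.
∂h/∂x = [(-0.14)·25 − (+0.07)·(-40)] / -975 = +0.0007179
∂h/∂y = [25·(+0.07) − (-40)·(-0.14)] / -975 = +0.003949
|∇h| = √(0.0007179² + 0.003949²) = 0.004014
Seepage velocity v = K·i/n = 17.0 × 0.004014 / 0.33 = 0.2068 ft/day.

0.21 ft/day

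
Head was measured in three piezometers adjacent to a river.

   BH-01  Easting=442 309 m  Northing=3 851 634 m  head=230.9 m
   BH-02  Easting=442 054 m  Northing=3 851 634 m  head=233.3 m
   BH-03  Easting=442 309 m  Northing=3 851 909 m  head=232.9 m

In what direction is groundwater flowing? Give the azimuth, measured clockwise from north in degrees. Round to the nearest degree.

∂h/∂x = (233.3 − 230.9) / (442054 − 442309) = -0.009412
∂h/∂y = (232.9 − 230.9) / (3851909 − 3851634) = +0.007273
Flow direction (−∇h) has components (+0.009412 E, -0.007273 N).
Azimuth = atan2(E, N) = atan2(+0.009412, -0.007273) = 127.7° ≈ 128°.

128°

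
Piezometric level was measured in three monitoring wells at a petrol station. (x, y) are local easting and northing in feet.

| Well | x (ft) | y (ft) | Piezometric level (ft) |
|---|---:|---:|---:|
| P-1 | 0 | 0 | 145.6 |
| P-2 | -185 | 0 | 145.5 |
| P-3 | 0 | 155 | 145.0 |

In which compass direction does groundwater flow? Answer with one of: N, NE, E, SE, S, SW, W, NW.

N

∂h/∂x = (145.5 − 145.6) / (-185 − 0) = +0.0005405
∂h/∂y = (145.0 − 145.6) / (155 − 0) = -0.003871
Flow = −∇h = (-0.0005405 east, +0.003871 north), which points north.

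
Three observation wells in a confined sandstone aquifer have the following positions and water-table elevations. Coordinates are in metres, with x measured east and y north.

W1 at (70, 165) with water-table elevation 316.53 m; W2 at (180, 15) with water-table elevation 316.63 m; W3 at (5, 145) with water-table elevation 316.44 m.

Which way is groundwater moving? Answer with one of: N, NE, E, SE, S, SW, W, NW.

Differences from W1: to W2 (Δx, Δy, Δh) = (110, -150, +0.10); to W3 = (-65, -20, -0.09).
Determinant of the coordinate differences = 110·(-20) − (-65)·(-150) = -11950.
∂h/∂x = [(+0.10)·(-20) − (-0.09)·(-150)] / -11950 = +0.001297
∂h/∂y = [110·(-0.09) − (-65)·(+0.10)] / -11950 = +0.0002845
Flow = −∇h = (-0.001297 east, -0.0002845 north), which points west.

W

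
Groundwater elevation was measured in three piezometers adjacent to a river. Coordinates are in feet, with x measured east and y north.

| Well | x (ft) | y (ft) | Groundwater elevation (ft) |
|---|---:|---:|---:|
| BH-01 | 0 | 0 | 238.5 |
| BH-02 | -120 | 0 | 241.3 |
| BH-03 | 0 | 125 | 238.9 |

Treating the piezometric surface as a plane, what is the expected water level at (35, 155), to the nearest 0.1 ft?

∂h/∂x = (241.3 − 238.5) / (-120 − 0) = -0.02333
∂h/∂y = (238.9 − 238.5) / (125 − 0) = +0.003200
h(35, 155) = 238.5 + (-0.02333)·(35) + (+0.003200)·(155) = 238.5 -0.817 +0.496 = 238.179 ft.

238.2 ft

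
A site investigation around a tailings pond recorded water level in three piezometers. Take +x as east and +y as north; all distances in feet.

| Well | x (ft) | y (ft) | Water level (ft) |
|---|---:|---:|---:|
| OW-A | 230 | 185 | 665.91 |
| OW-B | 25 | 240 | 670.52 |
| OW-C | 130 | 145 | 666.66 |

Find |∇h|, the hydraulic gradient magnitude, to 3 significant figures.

0.0278

Differences from OW-A: to OW-B (Δx, Δy, Δh) = (-205, 55, +4.61); to OW-C = (-100, -40, +0.75).
Determinant of the coordinate differences = (-205)·(-40) − (-100)·55 = 13700.
∂h/∂x = [(+4.61)·(-40) − (+0.75)·55] / 13700 = -0.01647
∂h/∂y = [(-205)·(+0.75) − (-100)·(+4.61)] / 13700 = +0.02243
|∇h| = √(-0.01647² + 0.02243²) = 0.02783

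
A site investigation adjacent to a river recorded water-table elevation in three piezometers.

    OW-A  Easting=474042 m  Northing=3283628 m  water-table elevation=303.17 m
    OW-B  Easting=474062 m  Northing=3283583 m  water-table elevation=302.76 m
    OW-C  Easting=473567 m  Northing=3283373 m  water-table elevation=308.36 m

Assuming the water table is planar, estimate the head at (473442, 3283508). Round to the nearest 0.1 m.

Taking OW-A as reference: OW-B−OW-A = (20, -45, -0.41); OW-C−OW-A = (-475, -255, +5.19).
Solve a·Δx + b·Δy = Δh: det = 20·(-255) − (-475)·(-45) = -26475.
∂h/∂x = [(-0.41)·(-255) − (+5.19)·(-45)] / -26475 = -0.01277
∂h/∂y = [20·(+5.19) − (-475)·(-0.41)] / -26475 = +0.003435
h(473442, 3283508) = 303.17 + (-0.01277)·(-600) + (+0.003435)·(-120) = 303.17 +7.662 -0.412 = 310.420 m.

310.4 m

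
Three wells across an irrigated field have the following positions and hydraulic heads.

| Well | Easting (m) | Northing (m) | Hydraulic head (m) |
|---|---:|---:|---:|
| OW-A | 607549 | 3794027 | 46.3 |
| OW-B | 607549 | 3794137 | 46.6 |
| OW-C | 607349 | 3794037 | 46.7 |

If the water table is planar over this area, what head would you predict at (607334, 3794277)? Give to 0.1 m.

47.4 m

Taking OW-A as reference: OW-B−OW-A = (0, 110, +0.3); OW-C−OW-A = (-200, 10, +0.4).
Determinant of the coordinate differences = 0·10 − (-200)·110 = 22000.
∂h/∂x = [(+0.3)·10 − (+0.4)·110] / 22000 = -0.001864
∂h/∂y = [0·(+0.4) − (-200)·(+0.3)] / 22000 = +0.002727
h(607334, 3794277) = 46.3 + (-0.001864)·(-215) + (+0.002727)·(250) = 46.3 +0.401 +0.682 = 47.382 m.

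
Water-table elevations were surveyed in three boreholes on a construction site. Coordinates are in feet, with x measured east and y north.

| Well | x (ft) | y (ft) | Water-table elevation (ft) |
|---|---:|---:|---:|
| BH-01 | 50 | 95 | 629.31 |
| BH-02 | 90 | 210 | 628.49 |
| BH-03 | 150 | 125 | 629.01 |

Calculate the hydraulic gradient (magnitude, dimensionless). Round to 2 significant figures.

0.0069

With h = a·x + b·y + c and BH-01 as origin, the differences give:
  40·a + 115·b = -0.82
  100·a + 30·b = -0.30
Eliminate b (×30 and ×115, subtract): -10300·a = 9.900 → a = ∂h/∂x = -0.0009612
Back-substitute: b = ∂h/∂y = -0.006796.
|∇h| = √(-0.0009612² + -0.006796²) = 0.006864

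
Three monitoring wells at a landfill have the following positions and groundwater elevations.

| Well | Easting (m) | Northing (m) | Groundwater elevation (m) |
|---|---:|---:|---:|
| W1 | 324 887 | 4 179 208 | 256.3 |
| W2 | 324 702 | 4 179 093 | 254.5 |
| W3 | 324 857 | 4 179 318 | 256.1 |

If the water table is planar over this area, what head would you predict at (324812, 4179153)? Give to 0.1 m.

255.6 m

Three-point gradient (reference W1): Δ to W2 = (-185, -115, -1.8), Δ to W3 = (-30, 110, -0.2).
∂h/∂x = +0.009286, ∂h/∂y = +0.0007143 (det = -23800).
h(324812, 4179153) = 256.3 + (+0.009286)·(-75) + (+0.0007143)·(-55) = 256.3 -0.696 -0.039 = 255.564 m.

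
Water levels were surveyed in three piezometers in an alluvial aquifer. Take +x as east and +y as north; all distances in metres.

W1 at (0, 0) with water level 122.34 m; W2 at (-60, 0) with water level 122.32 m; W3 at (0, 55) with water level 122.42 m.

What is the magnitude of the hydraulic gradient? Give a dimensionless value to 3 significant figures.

0.00149

∂h/∂x = (122.32 − 122.34) / (-60 − 0) = +0.0003333
∂h/∂y = (122.42 − 122.34) / (55 − 0) = +0.001455
|∇h| = √(0.0003333² + 0.001455²) = 0.001493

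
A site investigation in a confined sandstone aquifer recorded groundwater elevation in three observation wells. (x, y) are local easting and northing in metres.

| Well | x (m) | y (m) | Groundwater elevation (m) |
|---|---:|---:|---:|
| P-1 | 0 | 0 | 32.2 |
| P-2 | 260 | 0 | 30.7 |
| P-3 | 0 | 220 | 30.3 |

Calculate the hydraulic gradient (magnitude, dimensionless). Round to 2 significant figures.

0.010

∂h/∂x = (30.7 − 32.2) / (260 − 0) = -0.005769
∂h/∂y = (30.3 − 32.2) / (220 − 0) = -0.008636
|∇h| = √(-0.005769² + -0.008636²) = 0.01039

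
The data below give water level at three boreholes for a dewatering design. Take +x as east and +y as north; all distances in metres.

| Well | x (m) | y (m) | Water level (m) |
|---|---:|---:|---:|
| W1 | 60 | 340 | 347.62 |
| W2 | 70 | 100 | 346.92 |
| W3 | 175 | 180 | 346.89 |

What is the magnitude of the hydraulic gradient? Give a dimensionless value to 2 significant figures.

With h = a·x + b·y + c and W1 as origin, the differences give:
  10·a + (-240)·b = -0.70
  115·a + (-160)·b = -0.73
Eliminate b (×(-160) and ×(-240), subtract): 26000·a = -63.200 → a = ∂h/∂x = -0.002431
Back-substitute: b = ∂h/∂y = +0.002815.
|∇h| = √(-0.002431² + 0.002815²) = 0.003719

0.0037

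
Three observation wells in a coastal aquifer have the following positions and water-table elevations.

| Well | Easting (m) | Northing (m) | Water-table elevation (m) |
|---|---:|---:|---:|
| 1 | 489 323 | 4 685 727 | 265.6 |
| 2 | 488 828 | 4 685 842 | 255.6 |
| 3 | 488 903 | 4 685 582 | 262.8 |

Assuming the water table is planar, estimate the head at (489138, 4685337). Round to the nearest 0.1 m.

272.0 m

With h = a·x + b·y + c and 1 as origin, the differences give:
  (-495)·a + 115·b = -10.0
  (-420)·a + (-145)·b = -2.8
Eliminate b (×(-145) and ×115, subtract): 120075·a = 1772.00 → a = ∂h/∂x = +0.01476
Back-substitute: b = ∂h/∂y = -0.02344.
h(489138, 4685337) = 265.6 + (+0.01476)·(-185) + (-0.02344)·(-390) = 265.6 -2.730 +9.140 = 272.010 m.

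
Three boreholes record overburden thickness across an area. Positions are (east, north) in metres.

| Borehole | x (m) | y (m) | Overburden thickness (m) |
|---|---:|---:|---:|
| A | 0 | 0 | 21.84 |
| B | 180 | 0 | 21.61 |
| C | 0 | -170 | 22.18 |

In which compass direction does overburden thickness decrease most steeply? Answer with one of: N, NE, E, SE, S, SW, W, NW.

NE

∂d/∂x = (21.61 − 21.84) / (180 − 0) = -0.001278
∂d/∂y = (22.18 − 21.84) / (-170 − 0) = -0.002000
Steepest decrease is along −∇f = (+0.001278 E, +0.002000 N) → northeast.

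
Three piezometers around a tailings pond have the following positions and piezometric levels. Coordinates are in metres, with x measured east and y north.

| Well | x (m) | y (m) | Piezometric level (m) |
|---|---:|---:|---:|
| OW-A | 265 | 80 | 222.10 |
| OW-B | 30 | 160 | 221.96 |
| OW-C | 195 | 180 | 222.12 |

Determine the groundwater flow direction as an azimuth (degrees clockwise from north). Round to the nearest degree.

Taking OW-A as reference: OW-B−OW-A = (-235, 80, -0.14); OW-C−OW-A = (-70, 100, +0.02).
Solve a·Δx + b·Δy = Δh: det = (-235)·100 − (-70)·80 = -17900.
∂h/∂x = [(-0.14)·100 − (+0.02)·80] / -17900 = +0.0008715
∂h/∂y = [(-235)·(+0.02) − (-70)·(-0.14)] / -17900 = +0.0008101
Flow direction (−∇h) has components (-0.0008715 E, -0.0008101 N).
Azimuth = atan2(E, N) = atan2(-0.0008715, -0.0008101) = 227.1° ≈ 227°.

227°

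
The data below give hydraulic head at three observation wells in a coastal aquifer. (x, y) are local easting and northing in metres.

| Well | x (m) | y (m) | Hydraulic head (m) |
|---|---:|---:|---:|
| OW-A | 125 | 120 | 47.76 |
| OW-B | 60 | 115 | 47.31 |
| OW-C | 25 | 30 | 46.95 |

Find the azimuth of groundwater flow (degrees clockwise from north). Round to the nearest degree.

With h = a·x + b·y + c and OW-A as origin, the differences give:
  (-65)·a + (-5)·b = -0.45
  (-100)·a + (-90)·b = -0.81
Eliminate b (×(-90) and ×(-5), subtract): 5350·a = 36.450 → a = ∂h/∂x = +0.006813
Back-substitute: b = ∂h/∂y = +0.001430.
Flow direction (−∇h) has components (-0.006813 E, -0.001430 N).
Azimuth = atan2(E, N) = atan2(-0.006813, -0.001430) = 258.1° ≈ 258°.

258°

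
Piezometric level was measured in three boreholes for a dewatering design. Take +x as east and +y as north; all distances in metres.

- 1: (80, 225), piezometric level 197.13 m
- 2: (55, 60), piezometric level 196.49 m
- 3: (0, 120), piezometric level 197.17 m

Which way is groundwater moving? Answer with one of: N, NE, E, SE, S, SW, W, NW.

Taking 1 as reference: 2−1 = (-25, -165, -0.64); 3−1 = (-80, -105, +0.04).
Determinant of the coordinate differences = (-25)·(-105) − (-80)·(-165) = -10575.
∂h/∂x = [(-0.64)·(-105) − (+0.04)·(-165)] / -10575 = -0.006979
∂h/∂y = [(-25)·(+0.04) − (-80)·(-0.64)] / -10575 = +0.004936
Flow = −∇h = (+0.006979 east, -0.004936 north), which points southeast.

SE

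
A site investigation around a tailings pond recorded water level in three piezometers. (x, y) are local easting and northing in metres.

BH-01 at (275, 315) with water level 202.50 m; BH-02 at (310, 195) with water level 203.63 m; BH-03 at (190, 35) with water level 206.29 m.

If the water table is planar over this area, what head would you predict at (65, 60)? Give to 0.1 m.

Three-point gradient (reference BH-01): Δ to BH-02 = (35, -120, +1.13), Δ to BH-03 = (-85, -280, +3.79).
∂h/∂x = -0.006920, ∂h/∂y = -0.01143 (det = -20000).
h(65, 60) = 202.50 + (-0.006920)·(-210) + (-0.01143)·(-255) = 202.50 +1.453 +2.916 = 206.869 m.

206.9 m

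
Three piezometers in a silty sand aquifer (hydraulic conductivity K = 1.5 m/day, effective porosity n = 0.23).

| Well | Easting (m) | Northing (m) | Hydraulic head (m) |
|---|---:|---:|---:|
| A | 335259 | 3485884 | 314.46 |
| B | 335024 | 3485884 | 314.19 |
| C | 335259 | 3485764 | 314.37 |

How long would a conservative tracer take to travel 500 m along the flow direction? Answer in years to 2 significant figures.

∂h/∂x = (314.19 − 314.46) / (335024 − 335259) = +0.001149
∂h/∂y = (314.37 − 314.46) / (3485764 − 3485884) = +0.0007500
|∇h| = √(0.001149² + 0.0007500²) = 0.001372
Seepage velocity v = K·i/n = 1.5 × 0.001372 / 0.23 = 0.008948 m/day.
t = 500 / 0.008948 = 5.588e+04 days = 153 years.

150 years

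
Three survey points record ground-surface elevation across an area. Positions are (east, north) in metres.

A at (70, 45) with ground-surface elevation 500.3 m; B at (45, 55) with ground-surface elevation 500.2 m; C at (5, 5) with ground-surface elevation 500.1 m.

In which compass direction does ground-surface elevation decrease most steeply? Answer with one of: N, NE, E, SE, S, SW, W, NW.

Differences from A: to B (Δx, Δy, Δh) = (-25, 10, -0.1); to C = (-65, -40, -0.2).
Determinant of the coordinate differences = (-25)·(-40) − (-65)·10 = 1650.
∂z/∂x = [(-0.1)·(-40) − (-0.2)·10] / 1650 = +0.003636
∂z/∂y = [(-25)·(-0.2) − (-65)·(-0.1)] / 1650 = -0.0009091
Steepest decrease is along −∇f = (-0.003636 E, +0.0009091 N) → west.

W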